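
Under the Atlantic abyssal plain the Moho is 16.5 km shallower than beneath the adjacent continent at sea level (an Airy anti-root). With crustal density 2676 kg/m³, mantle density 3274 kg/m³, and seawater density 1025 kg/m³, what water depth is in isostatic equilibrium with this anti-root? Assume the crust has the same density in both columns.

5.98 km

Replacing a thickness d of crust by seawater at the top must be balanced by replacing crust with mantle at the base: d (ρ_c − ρ_w) = a (ρ_m − ρ_c).
d = a (ρ_m − ρ_c)/(ρ_c − ρ_w) = 16.5 km × 598/1651 = 5.98 km.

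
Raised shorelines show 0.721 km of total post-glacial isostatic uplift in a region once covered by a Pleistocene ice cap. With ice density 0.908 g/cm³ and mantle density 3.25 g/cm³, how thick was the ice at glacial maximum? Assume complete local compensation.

2.58 km

u = t ρ_ice/ρ_m → t = u ρ_m/ρ_ice = 0.721 km × 3.25/0.908 = 2.58 km.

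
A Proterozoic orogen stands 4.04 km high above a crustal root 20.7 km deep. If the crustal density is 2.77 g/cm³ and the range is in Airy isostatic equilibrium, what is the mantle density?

Airy balance: ρ_c h = (ρ_m − ρ_c) r → ρ_m = ρ_c (1 + h/r).
ρ_m = 2.77 × (1 + 4.04 km/20.7 km) = 3.31 g/cm³.

3.31 g/cm³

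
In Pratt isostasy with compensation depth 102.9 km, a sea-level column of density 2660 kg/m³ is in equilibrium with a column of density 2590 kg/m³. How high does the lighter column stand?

2.78 km

ρ_ref D = ρ (D + h) → h = D (ρ_ref − ρ)/ρ.
h = 102.9 km × (2660 − 2590)/2590 = 2.78 km.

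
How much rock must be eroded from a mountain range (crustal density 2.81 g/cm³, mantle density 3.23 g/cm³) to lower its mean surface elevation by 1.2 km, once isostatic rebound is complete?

Net drop Δ = e − u = e − e ρ_c/ρ_m = e (ρ_m − ρ_c)/ρ_m.
e = Δ ρ_m/(ρ_m − ρ_c) = 1.2 km × 3.23/0.42 = 9.23 km.

9.23 km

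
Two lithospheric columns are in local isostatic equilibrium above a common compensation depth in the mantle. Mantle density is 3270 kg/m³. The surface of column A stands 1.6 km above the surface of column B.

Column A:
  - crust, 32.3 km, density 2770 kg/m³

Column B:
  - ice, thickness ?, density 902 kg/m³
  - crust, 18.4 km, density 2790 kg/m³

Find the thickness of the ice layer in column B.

Take the compensation level at the base of the deeper column (depth z_c below the surface of column A) and equate Σ ρ_i t_i down to z_c; mantle fills any gap and the z_c terms cancel.
Column A: 32.3×2770 + (z_c − 32.3)×3270
Column B: 1.6×0 + x×902 + 18.4×2790 + (z_c − 1.6 − 18.4 − x)×3270
The z_c×3270 term appears on both sides and cancels. Collect the known terms of each column as K = Σ(ρt)_known − 3270 × (depth of known layers): K_A = 89471 − 3270×32.3 = −16150; K_B = 51336 − 3270×(1.6 + 18.4) = −14064.
Balance: K_A = K_B − x×(3270 − 902), so x = (K_B − K_A)/(3270 − 902) = 2086/2368 = 0.881 km.

0.881 km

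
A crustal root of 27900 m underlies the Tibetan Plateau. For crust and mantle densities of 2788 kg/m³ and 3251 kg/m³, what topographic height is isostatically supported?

In Airy isostatic equilibrium: ρ_c h = (ρ_m − ρ_c) r.
h = r (ρ_m − ρ_c) / ρ_c = 27900 m × (3251 − 2788) / 2788 = 4630 m.

4630 m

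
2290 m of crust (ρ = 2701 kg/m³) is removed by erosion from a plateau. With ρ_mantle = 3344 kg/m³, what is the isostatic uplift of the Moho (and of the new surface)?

1850 m

Unloading: uplift u = e ρ_c/ρ_m = 2290 m × 2701/3344 = 1850 m.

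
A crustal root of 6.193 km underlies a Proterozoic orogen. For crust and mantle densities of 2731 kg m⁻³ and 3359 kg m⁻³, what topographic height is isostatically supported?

For local isostatic compensation: ρ_c h = (ρ_m − ρ_c) r.
h = r (ρ_m − ρ_c) / ρ_c = 6.193 km × (3359 − 2731) / 2731 = 1.42 km.

1.42 km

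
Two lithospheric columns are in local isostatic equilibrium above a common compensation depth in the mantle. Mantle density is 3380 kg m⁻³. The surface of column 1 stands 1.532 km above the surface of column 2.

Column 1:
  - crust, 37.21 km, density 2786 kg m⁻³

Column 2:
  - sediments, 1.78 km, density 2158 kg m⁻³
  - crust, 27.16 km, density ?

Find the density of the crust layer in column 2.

Take the compensation level at the base of the deeper column (depth z_c below the surface of column 1) and equate Σ ρ_i t_i down to z_c; mantle fills any gap and the z_c terms cancel.
Column 1: 37.21×2786 + (z_c − 37.21)×3380
Column 2: 1.532×0 + 1.78×2158 + 27.16×ρ + (z_c − 1.532 − 28.94)×3380
The z_c×3380 term appears on both sides and cancels. Collect the known terms of each column as K = Σ(ρt)_known − 3380 × (depth of known layers): K_1 = 103667.06 − 3380×37.21 = −22102.74; K_2 = 3841.24 − 3380×(1.532 + 28.94) = −99154.12.
Balance: K_1 = K_2 + 27.16×ρ, so ρ = (K_1 − K_2)/27.16 = 77051.4/27.16 = 2840 kg m⁻³.

2840 kg m⁻³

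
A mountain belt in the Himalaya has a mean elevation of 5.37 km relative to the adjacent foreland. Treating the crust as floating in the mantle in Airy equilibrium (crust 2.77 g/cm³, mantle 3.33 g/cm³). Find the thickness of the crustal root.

26.6 km

Equating mass per unit area of the two columns: the weight of the topography is balanced by the buoyancy of the root, ρ_c h = (ρ_m − ρ_c) r.
r = h · ρ_c / (ρ_m − ρ_c) = 5.37 km × 2.77 / (3.33 − 2.77) = 26.6 km.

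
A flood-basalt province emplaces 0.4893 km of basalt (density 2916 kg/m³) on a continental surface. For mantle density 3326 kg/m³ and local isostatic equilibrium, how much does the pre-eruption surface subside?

Subaerial loading: s = t ρ_load / ρ_m.
s = 0.4893 km × 2916/3326 = 0.429 km.

0.429 km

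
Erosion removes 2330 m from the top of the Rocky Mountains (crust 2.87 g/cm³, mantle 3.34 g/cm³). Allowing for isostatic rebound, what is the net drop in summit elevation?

Rebound u = e ρ_c/ρ_m = 2330 m × 2.87/3.34 = 2002 m.
Net surface drop = e − u = 2330 m − 2002 m = e (ρ_m − ρ_c)/ρ_m = 328 m.

328 m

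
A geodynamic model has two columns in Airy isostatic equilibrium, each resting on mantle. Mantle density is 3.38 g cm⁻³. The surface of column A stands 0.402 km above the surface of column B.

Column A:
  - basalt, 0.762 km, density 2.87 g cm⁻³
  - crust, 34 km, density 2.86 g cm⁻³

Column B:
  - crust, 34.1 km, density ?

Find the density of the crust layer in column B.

Take the compensation level at the base of the deeper column (depth z_c below the surface of column A) and equate Σ ρ_i t_i down to z_c; mantle fills any gap and the z_c terms cancel.
Column A: 0.762×2.87 + 34×2.86 + (z_c − 34.762)×3.38
Column B: 0.402×0 + 34.1×ρ + (z_c − 0.402 − 34.1)×3.38
The z_c×3.38 term appears on both sides and cancels. Collect the known terms of each column as K = Σ(ρt)_known − 3.38 × (depth of known layers): K_A = 99.42694 − 3.38×34.762 = −18.06862; K_B = 0 − 3.38×(0.402 + 34.1) = −116.61676.
Balance: K_A = K_B + 34.1×ρ, so ρ = (K_A − K_B)/34.1 = 98.5481/34.1 = 2.89 g cm⁻³.

2.89 g cm⁻³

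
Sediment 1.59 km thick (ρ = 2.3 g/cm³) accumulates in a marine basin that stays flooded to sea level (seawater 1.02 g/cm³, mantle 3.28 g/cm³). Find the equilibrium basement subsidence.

Submarine loading: the sediment displaces seawater, and the subsidence is in turn flooded, so s (ρ_m − ρ_w) = t (ρ_sed − ρ_w).
s = 1.59 km × (2.3 − 1.02) / (3.28 − 1.02) = 0.901 km.

0.901 km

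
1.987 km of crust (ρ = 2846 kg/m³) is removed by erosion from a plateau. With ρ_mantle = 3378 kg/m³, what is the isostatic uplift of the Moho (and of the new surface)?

Unloading: uplift u = e ρ_c/ρ_m = 1.987 km × 2846/3378 = 1.67 km.

1.67 km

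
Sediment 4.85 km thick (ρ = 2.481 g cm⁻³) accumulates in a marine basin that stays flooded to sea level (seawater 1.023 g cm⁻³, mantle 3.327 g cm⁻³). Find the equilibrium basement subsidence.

3.07 km

Submarine loading: the sediment displaces seawater, and the subsidence is in turn flooded, so s (ρ_m − ρ_w) = t (ρ_sed − ρ_w).
s = 4.85 km × (2.481 − 1.023) / (3.327 − 1.023) = 3.07 km.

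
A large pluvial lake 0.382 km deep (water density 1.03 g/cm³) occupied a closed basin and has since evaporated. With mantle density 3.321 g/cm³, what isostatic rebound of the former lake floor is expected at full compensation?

u = d ρ_w/ρ_m = 0.382 km × 1.03/3.321 = 0.118 km.

0.118 km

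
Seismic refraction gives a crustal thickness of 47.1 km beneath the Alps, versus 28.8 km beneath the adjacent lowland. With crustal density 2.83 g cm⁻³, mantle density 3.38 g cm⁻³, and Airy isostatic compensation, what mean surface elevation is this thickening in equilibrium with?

Excess crust Δ = 47.1 km − 28.8 km = 18.3 km, split between elevation h and root r with h + r = Δ.
Airy balance ρ_c h = (ρ_m − ρ_c) r gives r = h ρ_c/(ρ_m − ρ_c), so h (1 + ρ_c/(ρ_m − ρ_c)) = Δ, i.e. h = Δ (ρ_m − ρ_c)/ρ_m.
h = 18.3 km × 0.55/3.38 = 2.98 km.

2.98 km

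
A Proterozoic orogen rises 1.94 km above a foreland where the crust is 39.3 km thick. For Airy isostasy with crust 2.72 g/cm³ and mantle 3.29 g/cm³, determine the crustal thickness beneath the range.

Root depth r = h ρ_c / (ρ_m − ρ_c) = 1.94 km × 2.72 / 0.57 = 9.258 km.
Total thickness = T + h + r = 39.3 km + 1.94 km + 9.258 km = 50.5 km.

50.5 km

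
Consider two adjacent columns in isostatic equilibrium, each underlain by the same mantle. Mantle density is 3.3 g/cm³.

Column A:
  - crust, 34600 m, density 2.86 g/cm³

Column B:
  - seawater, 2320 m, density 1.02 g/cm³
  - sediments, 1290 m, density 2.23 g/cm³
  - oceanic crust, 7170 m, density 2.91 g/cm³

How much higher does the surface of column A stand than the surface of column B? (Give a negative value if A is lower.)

1740 m

For any compensation level in the mantle, the mantle terms cancel and isostasy reduces to e = (Σt_A − Σt_B) − (Σ(ρt)_A − Σ(ρt)_B) / ρ_m.
Σt_A = 34600 m; Σt_B = 10780 m; Σ(ρt)_A = 98956; Σ(ρt)_B = 26107.8 (in m·g/cm³).
e = (34600 − 10780) − (98956 − 26107.8) / 3.3 = 1740 m.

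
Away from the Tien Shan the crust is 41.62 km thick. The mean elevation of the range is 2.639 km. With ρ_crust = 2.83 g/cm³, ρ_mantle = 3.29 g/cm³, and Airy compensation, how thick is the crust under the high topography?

60.5 km

Root depth r = h ρ_c / (ρ_m − ρ_c) = 2.639 km × 2.83 / 0.46 = 16.24 km.
Total thickness = T + h + r = 41.62 km + 2.639 km + 16.24 km = 60.5 km.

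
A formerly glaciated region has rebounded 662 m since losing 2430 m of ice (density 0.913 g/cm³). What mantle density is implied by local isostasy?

3.35 g/cm³

ρ_m = ρ_ice t / u = 0.913 × 2430 m/662 m = 3.35 g/cm³.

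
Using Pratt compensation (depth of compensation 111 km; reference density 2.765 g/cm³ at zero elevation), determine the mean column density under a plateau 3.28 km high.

Pratt balance: ρ_ref D = ρ (D + h).
ρ = ρ_ref D/(D + h) = 2.765 × 111 km/(111 km + 3.28 km) = 2.69 g/cm³.

2.69 g/cm³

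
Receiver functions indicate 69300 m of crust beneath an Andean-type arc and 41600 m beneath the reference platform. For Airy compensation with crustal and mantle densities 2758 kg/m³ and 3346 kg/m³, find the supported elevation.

Excess crust Δ = 69300 m − 41600 m = 27700 m, split between elevation h and root r with h + r = Δ.
Airy balance ρ_c h = (ρ_m − ρ_c) r gives r = h ρ_c/(ρ_m − ρ_c), so h (1 + ρ_c/(ρ_m − ρ_c)) = Δ, i.e. h = Δ (ρ_m − ρ_c)/ρ_m.
h = 27700 m × 588/3346 = 4870 m.

4870 m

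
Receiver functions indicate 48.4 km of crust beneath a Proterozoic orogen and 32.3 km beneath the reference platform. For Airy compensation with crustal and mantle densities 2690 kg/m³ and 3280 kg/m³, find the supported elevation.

2.9 km

Excess crust Δ = 48.4 km − 32.3 km = 16.1 km, split between elevation h and root r with h + r = Δ.
Airy balance ρ_c h = (ρ_m − ρ_c) r gives r = h ρ_c/(ρ_m − ρ_c), so h (1 + ρ_c/(ρ_m − ρ_c)) = Δ, i.e. h = Δ (ρ_m − ρ_c)/ρ_m.
h = 16.1 km × 590/3280 = 2.9 km.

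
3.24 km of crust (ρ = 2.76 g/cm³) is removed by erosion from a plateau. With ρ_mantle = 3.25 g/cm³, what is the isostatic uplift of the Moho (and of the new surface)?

2.75 km

Unloading: uplift u = e ρ_c/ρ_m = 3.24 km × 2.76/3.25 = 2.75 km.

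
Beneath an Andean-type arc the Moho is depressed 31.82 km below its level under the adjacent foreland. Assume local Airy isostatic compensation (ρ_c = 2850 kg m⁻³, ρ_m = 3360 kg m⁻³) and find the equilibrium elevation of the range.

5.69 km

By Archimedes' principle applied to the lithosphere: ρ_c h = (ρ_m − ρ_c) r.
h = r (ρ_m − ρ_c) / ρ_c = 31.82 km × (3360 − 2850) / 2850 = 5.69 km.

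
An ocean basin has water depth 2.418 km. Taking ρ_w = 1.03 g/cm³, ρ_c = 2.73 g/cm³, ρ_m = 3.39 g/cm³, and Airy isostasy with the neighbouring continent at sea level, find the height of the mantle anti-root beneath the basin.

6.23 km

By Archimedes' principle applied to the lithosphere: replacing crust with seawater at the top is compensated by replacing crust with mantle at the base: d (ρ_c − ρ_w) = a (ρ_m − ρ_c).
a = d (ρ_c − ρ_w)/(ρ_m − ρ_c) = 2.418 km × 1.7/0.66 = 6.23 km.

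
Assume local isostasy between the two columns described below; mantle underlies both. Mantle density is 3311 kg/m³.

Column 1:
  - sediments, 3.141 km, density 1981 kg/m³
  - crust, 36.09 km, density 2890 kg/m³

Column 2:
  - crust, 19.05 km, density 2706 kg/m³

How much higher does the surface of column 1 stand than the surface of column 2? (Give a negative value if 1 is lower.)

For any compensation level in the mantle, the mantle terms cancel and isostasy reduces to e = (Σt_1 − Σt_2) − (Σ(ρt)_1 − Σ(ρt)_2) / ρ_m.
Σt_1 = 39.231 km; Σt_2 = 19.05 km; Σ(ρt)_1 = 110522.421; Σ(ρt)_2 = 51549.3 (in km·kg/m³).
e = (39.231 − 19.05) − (110522.421 − 51549.3) / 3311 = 2.37 km.

2.37 km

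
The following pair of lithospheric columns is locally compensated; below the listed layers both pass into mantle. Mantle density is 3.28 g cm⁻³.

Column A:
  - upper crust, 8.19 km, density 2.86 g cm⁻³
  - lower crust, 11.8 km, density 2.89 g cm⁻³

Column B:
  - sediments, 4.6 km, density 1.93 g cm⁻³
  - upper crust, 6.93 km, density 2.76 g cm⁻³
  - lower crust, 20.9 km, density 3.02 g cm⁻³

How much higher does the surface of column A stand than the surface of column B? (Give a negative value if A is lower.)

−2.2 km

For any compensation level in the mantle, the mantle terms cancel and isostasy reduces to e = (Σt_A − Σt_B) − (Σ(ρt)_A − Σ(ρt)_B) / ρ_m.
Σt_A = 19.99 km; Σt_B = 32.43 km; Σ(ρt)_A = 57.5254; Σ(ρt)_B = 91.1228 (in km·g cm⁻³).
e = (19.99 − 32.43) − (57.5254 − 91.1228) / 3.28 = −2.2 km.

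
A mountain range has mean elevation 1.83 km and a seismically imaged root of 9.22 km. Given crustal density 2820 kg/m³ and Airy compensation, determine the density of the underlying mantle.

Airy balance: ρ_c h = (ρ_m − ρ_c) r → ρ_m = ρ_c (1 + h/r).
ρ_m = 2820 × (1 + 1.83 km/9.22 km) = 3380 kg/m³.

3380 kg/m³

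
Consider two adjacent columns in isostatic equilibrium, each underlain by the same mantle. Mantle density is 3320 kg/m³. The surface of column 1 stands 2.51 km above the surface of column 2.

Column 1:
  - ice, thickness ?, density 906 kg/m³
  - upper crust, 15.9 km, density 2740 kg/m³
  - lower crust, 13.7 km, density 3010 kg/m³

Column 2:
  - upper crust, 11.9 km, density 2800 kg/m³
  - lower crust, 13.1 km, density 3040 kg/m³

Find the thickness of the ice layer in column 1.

Take the compensation level at the base of the deeper column (depth z_c below the surface of column 1) and equate Σ ρ_i t_i down to z_c; mantle fills any gap and the z_c terms cancel.
Column 1: x×906 + 15.9×2740 + 13.7×3010 + (z_c − 29.6 − x)×3320
Column 2: 2.51×0 + 11.9×2800 + 13.1×3040 + (z_c − 2.51 − 25)×3320
The z_c×3320 term appears on both sides and cancels. Collect the known terms of each column as K = Σ(ρt)_known − 3320 × (depth of known layers): K_1 = 84803 − 3320×29.6 = −13469; K_2 = 73144 − 3320×(2.51 + 25) = −18189.2.
Balance: K_1 − x×(3320 − 906) = K_2, so x = (K_1 − K_2)/(3320 − 906) = 4720.2/2414 = 1.96 km.

1.96 km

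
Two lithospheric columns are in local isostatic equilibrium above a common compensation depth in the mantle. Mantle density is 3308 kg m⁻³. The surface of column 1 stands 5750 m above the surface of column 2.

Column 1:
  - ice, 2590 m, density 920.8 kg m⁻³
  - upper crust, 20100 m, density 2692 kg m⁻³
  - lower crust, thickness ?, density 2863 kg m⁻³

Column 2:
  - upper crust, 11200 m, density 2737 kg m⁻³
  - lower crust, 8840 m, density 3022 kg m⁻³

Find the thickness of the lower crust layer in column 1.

21100 m

Take the compensation level at the base of the deeper column (depth z_c below the surface of column 1) and equate Σ ρ_i t_i down to z_c; mantle fills any gap and the z_c terms cancel.
Column 1: 2590×920.8 + 20100×2692 + x×2863 + (z_c − 22690 − x)×3308
Column 2: 5750×0 + 11200×2737 + 8840×3022 + (z_c − 5750 − 20040)×3308
The z_c×3308 term appears on both sides and cancels. Collect the known terms of each column as K = Σ(ρt)_known − 3308 × (depth of known layers): K_1 = 56494072 − 3308×22690 = −18564448; K_2 = 57368880 − 3308×(5750 + 20040) = −27944440.
Balance: K_1 − x×(3308 − 2863) = K_2, so x = (K_1 − K_2)/(3308 − 2863) = 9379990/445 = 21100 m.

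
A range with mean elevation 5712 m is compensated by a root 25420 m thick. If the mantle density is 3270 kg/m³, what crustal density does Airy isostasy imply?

2670 kg/m³

ρ_c h = (ρ_m − ρ_c) r → ρ_c (h + r) = ρ_m r → ρ_c = ρ_m r / (h + r).
ρ_c = 3270 × 25420 m / (5712 m + 25420 m) = 2670 kg/m³.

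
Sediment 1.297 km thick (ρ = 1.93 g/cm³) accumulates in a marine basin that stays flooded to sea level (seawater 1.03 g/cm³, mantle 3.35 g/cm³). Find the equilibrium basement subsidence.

Submarine loading: the sediment displaces seawater, and the subsidence is in turn flooded, so s (ρ_m − ρ_w) = t (ρ_sed − ρ_w).
s = 1.297 km × (1.93 − 1.03) / (3.35 − 1.03) = 0.503 km.

0.503 km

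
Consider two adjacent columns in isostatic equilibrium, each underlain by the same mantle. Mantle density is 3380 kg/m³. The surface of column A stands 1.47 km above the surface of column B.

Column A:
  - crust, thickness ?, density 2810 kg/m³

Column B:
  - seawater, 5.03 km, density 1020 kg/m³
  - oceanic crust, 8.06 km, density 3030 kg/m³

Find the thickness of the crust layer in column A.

Take the compensation level at the base of the deeper column (depth z_c below the surface of column A) and equate Σ ρ_i t_i down to z_c; mantle fills any gap and the z_c terms cancel.
Column A: x×2810 + (z_c − 0 − x)×3380
Column B: 1.47×0 + 5.03×1020 + 8.06×3030 + (z_c − 1.47 − 13.09)×3380
The z_c×3380 term appears on both sides and cancels. Collect the known terms of each column as K = Σ(ρt)_known − 3380 × (depth of known layers): K_A = 0 − 3380×0 = 0; K_B = 29552.4 − 3380×(1.47 + 13.09) = −19660.4.
Balance: K_A − x×(3380 − 2810) = K_B, so x = (K_A − K_B)/(3380 − 2810) = 19660.4/570 = 34.5 km.

34.5 km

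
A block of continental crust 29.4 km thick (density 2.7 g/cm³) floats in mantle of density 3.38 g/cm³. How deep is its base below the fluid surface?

Draft d = t ρ_obj/ρ_fluid = 29.4 km × 2.7/3.38 = 23.5 km.

23.5 km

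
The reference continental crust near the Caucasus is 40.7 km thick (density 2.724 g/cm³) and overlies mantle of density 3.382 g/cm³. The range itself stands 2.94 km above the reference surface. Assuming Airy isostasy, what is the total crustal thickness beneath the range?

Root depth r = h ρ_c / (ρ_m − ρ_c) = 2.94 km × 2.724 / 0.658 = 12.17 km.
Total thickness = T + h + r = 40.7 km + 2.94 km + 12.17 km = 55.8 km.

55.8 km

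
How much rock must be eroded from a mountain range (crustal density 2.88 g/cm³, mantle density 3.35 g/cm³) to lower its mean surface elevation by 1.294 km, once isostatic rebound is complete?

9.22 km

Net drop Δ = e − u = e − e ρ_c/ρ_m = e (ρ_m − ρ_c)/ρ_m.
e = Δ ρ_m/(ρ_m − ρ_c) = 1.294 km × 3.35/0.47 = 9.22 km.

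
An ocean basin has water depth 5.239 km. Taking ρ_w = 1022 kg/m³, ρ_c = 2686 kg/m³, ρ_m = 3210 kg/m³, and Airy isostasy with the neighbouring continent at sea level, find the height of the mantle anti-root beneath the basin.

16.6 km

By Archimedes' principle applied to the lithosphere: replacing crust with seawater at the top is compensated by replacing crust with mantle at the base: d (ρ_c − ρ_w) = a (ρ_m − ρ_c).
a = d (ρ_c − ρ_w)/(ρ_m − ρ_c) = 5.239 km × 1664/524 = 16.6 km.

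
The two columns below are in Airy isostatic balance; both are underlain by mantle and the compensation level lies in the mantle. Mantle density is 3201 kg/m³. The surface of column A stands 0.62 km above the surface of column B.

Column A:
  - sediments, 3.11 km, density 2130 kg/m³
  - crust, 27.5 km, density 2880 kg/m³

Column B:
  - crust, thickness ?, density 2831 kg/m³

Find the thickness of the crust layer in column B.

Take the compensation level at the base of the deeper column (depth z_c below the surface of column A) and equate Σ ρ_i t_i down to z_c; mantle fills any gap and the z_c terms cancel.
Column A: 3.11×2130 + 27.5×2880 + (z_c − 30.61)×3201
Column B: 0.62×0 + x×2831 + (z_c − 0.62 − 0 − x)×3201
The z_c×3201 term appears on both sides and cancels. Collect the known terms of each column as K = Σ(ρt)_known − 3201 × (depth of known layers): K_A = 85824.3 − 3201×30.61 = −12158.31; K_B = 0 − 3201×(0.62 + 0) = −1984.62.
Balance: K_A = K_B − x×(3201 − 2831), so x = (K_B − K_A)/(3201 − 2831) = 10173.7/370 = 27.5 km.

27.5 km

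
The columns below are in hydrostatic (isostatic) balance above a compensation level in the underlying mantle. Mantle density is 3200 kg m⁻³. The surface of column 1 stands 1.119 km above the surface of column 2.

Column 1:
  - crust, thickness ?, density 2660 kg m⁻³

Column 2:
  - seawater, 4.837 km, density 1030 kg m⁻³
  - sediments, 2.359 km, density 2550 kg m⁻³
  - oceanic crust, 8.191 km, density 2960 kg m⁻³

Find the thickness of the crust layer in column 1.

32.5 km

Take the compensation level at the base of the deeper column (depth z_c below the surface of column 1) and equate Σ ρ_i t_i down to z_c; mantle fills any gap and the z_c terms cancel.
Column 1: x×2660 + (z_c − 0 − x)×3200
Column 2: 1.119×0 + 4.837×1030 + 2.359×2550 + 8.191×2960 + (z_c − 1.119 − 15.387)×3200
The z_c×3200 term appears on both sides and cancels. Collect the known terms of each column as K = Σ(ρt)_known − 3200 × (depth of known layers): K_1 = 0 − 3200×0 = 0; K_2 = 35242.92 − 3200×(1.119 + 15.387) = −17576.28.
Balance: K_1 − x×(3200 − 2660) = K_2, so x = (K_1 − K_2)/(3200 − 2660) = 17576.3/540 = 32.5 km.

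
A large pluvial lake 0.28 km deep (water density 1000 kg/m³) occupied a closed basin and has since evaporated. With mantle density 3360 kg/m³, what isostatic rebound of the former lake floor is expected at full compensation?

0.0833 km

u = d ρ_w/ρ_m = 0.28 km × 1000/3360 = 0.0833 km.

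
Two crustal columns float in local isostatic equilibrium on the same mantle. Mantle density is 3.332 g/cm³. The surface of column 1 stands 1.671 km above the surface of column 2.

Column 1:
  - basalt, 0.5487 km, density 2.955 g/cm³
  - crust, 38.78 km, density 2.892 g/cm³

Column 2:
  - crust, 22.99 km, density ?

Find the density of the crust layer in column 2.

Take the compensation level at the base of the deeper column (depth z_c below the surface of column 1) and equate Σ ρ_i t_i down to z_c; mantle fills any gap and the z_c terms cancel.
Column 1: 0.5487×2.955 + 38.78×2.892 + (z_c − 39.3287)×3.332
Column 2: 1.671×0 + 22.99×ρ + (z_c − 1.671 − 22.99)×3.332
The z_c×3.332 term appears on both sides and cancels. Collect the known terms of each column as K = Σ(ρt)_known − 3.332 × (depth of known layers): K_1 = 113.773168 − 3.332×39.3287 = −17.2700599; K_2 = 0 − 3.332×(1.671 + 22.99) = −82.170452.
Balance: K_1 = K_2 + 22.99×ρ, so ρ = (K_1 − K_2)/22.99 = 64.9004/22.99 = 2.82 g/cm³.

2.82 g/cm³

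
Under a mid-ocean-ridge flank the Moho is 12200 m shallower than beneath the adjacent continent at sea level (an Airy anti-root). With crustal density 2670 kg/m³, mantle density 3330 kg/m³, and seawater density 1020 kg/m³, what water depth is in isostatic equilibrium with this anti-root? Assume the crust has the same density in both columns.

4880 m

Replacing a thickness d of crust by seawater at the top must be balanced by replacing crust with mantle at the base: d (ρ_c − ρ_w) = a (ρ_m − ρ_c).
d = a (ρ_m − ρ_c)/(ρ_c − ρ_w) = 12200 m × 660/1650 = 4880 m.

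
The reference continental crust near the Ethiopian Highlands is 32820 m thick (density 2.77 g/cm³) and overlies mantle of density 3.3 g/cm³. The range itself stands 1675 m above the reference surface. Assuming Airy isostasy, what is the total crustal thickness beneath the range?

Root depth r = h ρ_c / (ρ_m − ρ_c) = 1675 m × 2.77 / 0.53 = 8754 m.
Total thickness = T + h + r = 32820 m + 1675 m + 8754 m = 43200 m.

43200 m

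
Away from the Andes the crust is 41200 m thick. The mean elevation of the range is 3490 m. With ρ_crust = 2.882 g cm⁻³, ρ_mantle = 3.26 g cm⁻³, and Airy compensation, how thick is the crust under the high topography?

Root depth r = h ρ_c / (ρ_m − ρ_c) = 3490 m × 2.882 / 0.378 = 26610 m.
Total thickness = T + h + r = 41200 m + 3490 m + 26610 m = 71300 m.

71300 m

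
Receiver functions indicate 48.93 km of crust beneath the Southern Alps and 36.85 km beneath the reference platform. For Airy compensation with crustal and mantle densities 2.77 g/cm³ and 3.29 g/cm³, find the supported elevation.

Excess crust Δ = 48.93 km − 36.85 km = 12.08 km, split between elevation h and root r with h + r = Δ.
Airy balance ρ_c h = (ρ_m − ρ_c) r gives r = h ρ_c/(ρ_m − ρ_c), so h (1 + ρ_c/(ρ_m − ρ_c)) = Δ, i.e. h = Δ (ρ_m − ρ_c)/ρ_m.
h = 12.08 km × 0.52/3.29 = 1.91 km.

1.91 km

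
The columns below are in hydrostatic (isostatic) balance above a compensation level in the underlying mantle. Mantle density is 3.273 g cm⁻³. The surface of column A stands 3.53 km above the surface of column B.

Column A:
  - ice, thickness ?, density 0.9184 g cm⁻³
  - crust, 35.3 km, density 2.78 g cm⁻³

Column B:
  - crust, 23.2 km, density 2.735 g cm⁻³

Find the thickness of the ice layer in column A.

2.82 km

Take the compensation level at the base of the deeper column (depth z_c below the surface of column A) and equate Σ ρ_i t_i down to z_c; mantle fills any gap and the z_c terms cancel.
Column A: x×0.9184 + 35.3×2.78 + (z_c − 35.3 − x)×3.273
Column B: 3.53×0 + 23.2×2.735 + (z_c − 3.53 − 23.2)×3.273
The z_c×3.273 term appears on both sides and cancels. Collect the known terms of each column as K = Σ(ρt)_known − 3.273 × (depth of known layers): K_A = 98.134 − 3.273×35.3 = −17.4029; K_B = 63.452 − 3.273×(3.53 + 23.2) = −24.03529.
Balance: K_A − x×(3.273 − 0.9184) = K_B, so x = (K_A − K_B)/(3.273 − 0.9184) = 6.63239/2.3546 = 2.82 km.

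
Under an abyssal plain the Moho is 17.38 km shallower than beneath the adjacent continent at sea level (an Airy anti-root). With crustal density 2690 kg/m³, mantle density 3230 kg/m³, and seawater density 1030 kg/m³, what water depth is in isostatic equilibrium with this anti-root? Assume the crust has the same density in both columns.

Replacing a thickness d of crust by seawater at the top must be balanced by replacing crust with mantle at the base: d (ρ_c − ρ_w) = a (ρ_m − ρ_c).
d = a (ρ_m − ρ_c)/(ρ_c − ρ_w) = 17.38 km × 540/1660 = 5.65 km.

5.65 km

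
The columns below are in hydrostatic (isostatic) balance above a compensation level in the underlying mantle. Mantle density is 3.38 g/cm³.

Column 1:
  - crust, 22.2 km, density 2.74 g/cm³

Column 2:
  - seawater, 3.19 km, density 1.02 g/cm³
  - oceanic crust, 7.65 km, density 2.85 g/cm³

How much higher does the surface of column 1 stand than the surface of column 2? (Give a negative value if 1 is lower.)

For any compensation level in the mantle, the mantle terms cancel and isostasy reduces to e = (Σt_1 − Σt_2) − (Σ(ρt)_1 − Σ(ρt)_2) / ρ_m.
Σt_1 = 22.2 km; Σt_2 = 10.84 km; Σ(ρt)_1 = 60.828; Σ(ρt)_2 = 25.0563 (in km·g/cm³).
e = (22.2 − 10.84) − (60.828 − 25.0563) / 3.38 = 0.777 km.

0.777 km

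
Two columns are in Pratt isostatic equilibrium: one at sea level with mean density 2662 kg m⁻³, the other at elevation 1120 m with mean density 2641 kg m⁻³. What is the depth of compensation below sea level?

141000 m

ρ_ref D = ρ (D + h) → D (ρ_ref − ρ) = ρ h.
D = ρ h/(ρ_ref − ρ) = 2641 × 1120 m/(2662 − 2641) = 141000 m.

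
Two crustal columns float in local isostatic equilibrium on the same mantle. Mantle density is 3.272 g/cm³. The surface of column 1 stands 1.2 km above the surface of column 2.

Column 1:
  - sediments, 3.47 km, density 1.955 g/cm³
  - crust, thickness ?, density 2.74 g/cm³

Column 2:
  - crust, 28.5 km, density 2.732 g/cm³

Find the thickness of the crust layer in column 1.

27.7 km

Take the compensation level at the base of the deeper column (depth z_c below the surface of column 1) and equate Σ ρ_i t_i down to z_c; mantle fills any gap and the z_c terms cancel.
Column 1: 3.47×1.955 + x×2.74 + (z_c − 3.47 − x)×3.272
Column 2: 1.2×0 + 28.5×2.732 + (z_c − 1.2 − 28.5)×3.272
The z_c×3.272 term appears on both sides and cancels. Collect the known terms of each column as K = Σ(ρt)_known − 3.272 × (depth of known layers): K_1 = 6.78385 − 3.272×3.47 = −4.56999; K_2 = 77.862 − 3.272×(1.2 + 28.5) = −19.3164.
Balance: K_1 − x×(3.272 − 2.74) = K_2, so x = (K_1 − K_2)/(3.272 − 2.74) = 14.7464/0.532 = 27.7 km.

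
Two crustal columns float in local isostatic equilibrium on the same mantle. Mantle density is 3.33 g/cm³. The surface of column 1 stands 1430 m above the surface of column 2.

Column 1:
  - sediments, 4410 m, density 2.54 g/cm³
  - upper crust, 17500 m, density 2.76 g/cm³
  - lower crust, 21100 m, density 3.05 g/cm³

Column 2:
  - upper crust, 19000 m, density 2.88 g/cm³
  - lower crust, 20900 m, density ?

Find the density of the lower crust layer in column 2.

3.04 g/cm³

Take the compensation level at the base of the deeper column (depth z_c below the surface of column 1) and equate Σ ρ_i t_i down to z_c; mantle fills any gap and the z_c terms cancel.
Column 1: 4410×2.54 + 17500×2.76 + 21100×3.05 + (z_c − 43010)×3.33
Column 2: 1430×0 + 19000×2.88 + 20900×ρ + (z_c − 1430 − 39900)×3.33
The z_c×3.33 term appears on both sides and cancels. Collect the known terms of each column as K = Σ(ρt)_known − 3.33 × (depth of known layers): K_1 = 123856.4 − 3.33×43010 = −19366.9; K_2 = 54720 − 3.33×(1430 + 39900) = −82908.9.
Balance: K_1 = K_2 + 20900×ρ, so ρ = (K_1 − K_2)/20900 = 63542/20900 = 3.04 g/cm³.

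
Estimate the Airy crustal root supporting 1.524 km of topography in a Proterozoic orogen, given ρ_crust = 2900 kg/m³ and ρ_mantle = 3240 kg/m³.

Equating mass per unit area of the two columns: the weight of the topography is balanced by the buoyancy of the root, ρ_c h = (ρ_m − ρ_c) r.
r = h · ρ_c / (ρ_m − ρ_c) = 1.524 km × 2900 / (3240 − 2900) = 13 km.

13 km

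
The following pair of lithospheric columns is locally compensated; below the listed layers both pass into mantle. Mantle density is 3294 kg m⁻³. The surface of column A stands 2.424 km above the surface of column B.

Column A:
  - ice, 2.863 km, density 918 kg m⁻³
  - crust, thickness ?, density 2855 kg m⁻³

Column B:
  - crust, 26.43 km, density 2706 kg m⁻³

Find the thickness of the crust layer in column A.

38.1 km

Take the compensation level at the base of the deeper column (depth z_c below the surface of column A) and equate Σ ρ_i t_i down to z_c; mantle fills any gap and the z_c terms cancel.
Column A: 2.863×918 + x×2855 + (z_c − 2.863 − x)×3294
Column B: 2.424×0 + 26.43×2706 + (z_c − 2.424 − 26.43)×3294
The z_c×3294 term appears on both sides and cancels. Collect the known terms of each column as K = Σ(ρt)_known − 3294 × (depth of known layers): K_A = 2628.234 − 3294×2.863 = −6802.488; K_B = 71519.58 − 3294×(2.424 + 26.43) = −23525.496.
Balance: K_A − x×(3294 − 2855) = K_B, so x = (K_A − K_B)/(3294 − 2855) = 16723/439 = 38.1 km.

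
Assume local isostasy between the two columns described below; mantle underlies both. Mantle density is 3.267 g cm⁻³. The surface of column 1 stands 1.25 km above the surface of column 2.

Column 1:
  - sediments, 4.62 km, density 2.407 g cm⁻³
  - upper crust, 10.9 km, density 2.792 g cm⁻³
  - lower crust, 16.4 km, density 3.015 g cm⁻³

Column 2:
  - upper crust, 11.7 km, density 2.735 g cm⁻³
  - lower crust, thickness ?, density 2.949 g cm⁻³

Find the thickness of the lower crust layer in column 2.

9.36 km

Take the compensation level at the base of the deeper column (depth z_c below the surface of column 1) and equate Σ ρ_i t_i down to z_c; mantle fills any gap and the z_c terms cancel.
Column 1: 4.62×2.407 + 10.9×2.792 + 16.4×3.015 + (z_c − 31.92)×3.267
Column 2: 1.25×0 + 11.7×2.735 + x×2.949 + (z_c − 1.25 − 11.7 − x)×3.267
The z_c×3.267 term appears on both sides and cancels. Collect the known terms of each column as K = Σ(ρt)_known − 3.267 × (depth of known layers): K_1 = 90.99914 − 3.267×31.92 = −13.2835; K_2 = 31.9995 − 3.267×(1.25 + 11.7) = −10.30815.
Balance: K_1 = K_2 − x×(3.267 − 2.949), so x = (K_2 − K_1)/(3.267 − 2.949) = 2.97535/0.318 = 9.36 km.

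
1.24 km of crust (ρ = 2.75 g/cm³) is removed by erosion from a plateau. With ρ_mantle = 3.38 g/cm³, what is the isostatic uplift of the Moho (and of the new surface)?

1.01 km

Unloading: uplift u = e ρ_c/ρ_m = 1.24 km × 2.75/3.38 = 1.01 km.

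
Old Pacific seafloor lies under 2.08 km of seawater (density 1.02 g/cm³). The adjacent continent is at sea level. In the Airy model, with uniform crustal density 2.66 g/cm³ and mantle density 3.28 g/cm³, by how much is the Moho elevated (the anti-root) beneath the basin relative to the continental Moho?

5.5 km

Equating mass per unit area of the two columns: replacing crust with seawater at the top is compensated by replacing crust with mantle at the base: d (ρ_c − ρ_w) = a (ρ_m − ρ_c).
a = d (ρ_c − ρ_w)/(ρ_m − ρ_c) = 2.08 km × 1.64/0.62 = 5.5 km.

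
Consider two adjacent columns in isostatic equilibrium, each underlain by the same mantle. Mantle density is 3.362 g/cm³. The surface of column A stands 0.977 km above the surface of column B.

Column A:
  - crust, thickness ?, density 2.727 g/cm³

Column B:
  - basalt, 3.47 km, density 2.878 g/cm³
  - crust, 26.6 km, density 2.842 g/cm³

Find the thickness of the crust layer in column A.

29.6 km

Take the compensation level at the base of the deeper column (depth z_c below the surface of column A) and equate Σ ρ_i t_i down to z_c; mantle fills any gap and the z_c terms cancel.
Column A: x×2.727 + (z_c − 0 − x)×3.362
Column B: 0.977×0 + 3.47×2.878 + 26.6×2.842 + (z_c − 0.977 − 30.07)×3.362
The z_c×3.362 term appears on both sides and cancels. Collect the known terms of each column as K = Σ(ρt)_known − 3.362 × (depth of known layers): K_A = 0 − 3.362×0 = 0; K_B = 85.58386 − 3.362×(0.977 + 30.07) = −18.796154.
Balance: K_A − x×(3.362 − 2.727) = K_B, so x = (K_A − K_B)/(3.362 − 2.727) = 18.7962/0.635 = 29.6 km.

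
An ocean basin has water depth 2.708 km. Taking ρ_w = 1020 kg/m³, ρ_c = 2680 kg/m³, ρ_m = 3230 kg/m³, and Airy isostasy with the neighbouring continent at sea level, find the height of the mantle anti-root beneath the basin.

Balancing pressure at the compensation depth: replacing crust with seawater at the top is compensated by replacing crust with mantle at the base: d (ρ_c − ρ_w) = a (ρ_m − ρ_c).
a = d (ρ_c − ρ_w)/(ρ_m − ρ_c) = 2.708 km × 1660/550 = 8.17 km.

8.17 km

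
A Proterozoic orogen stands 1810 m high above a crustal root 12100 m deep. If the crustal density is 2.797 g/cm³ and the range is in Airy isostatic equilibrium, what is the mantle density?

Airy balance: ρ_c h = (ρ_m − ρ_c) r → ρ_m = ρ_c (1 + h/r).
ρ_m = 2.797 × (1 + 1810 m/12100 m) = 3.22 g/cm³.

3.22 g/cm³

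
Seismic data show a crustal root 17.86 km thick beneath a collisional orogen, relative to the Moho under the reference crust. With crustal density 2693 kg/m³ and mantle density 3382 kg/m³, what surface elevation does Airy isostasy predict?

4.57 km

Isostatic balance requires: ρ_c h = (ρ_m − ρ_c) r.
h = r (ρ_m − ρ_c) / ρ_c = 17.86 km × (3382 − 2693) / 2693 = 4.57 km.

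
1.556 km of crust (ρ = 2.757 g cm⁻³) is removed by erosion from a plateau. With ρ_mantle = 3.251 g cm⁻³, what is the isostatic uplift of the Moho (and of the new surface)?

1.32 km

Unloading: uplift u = e ρ_c/ρ_m = 1.556 km × 2.757/3.251 = 1.32 km.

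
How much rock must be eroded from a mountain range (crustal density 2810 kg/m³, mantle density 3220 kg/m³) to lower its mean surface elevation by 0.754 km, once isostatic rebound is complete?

Net drop Δ = e − u = e − e ρ_c/ρ_m = e (ρ_m − ρ_c)/ρ_m.
e = Δ ρ_m/(ρ_m − ρ_c) = 0.754 km × 3220/410 = 5.92 km.

5.92 km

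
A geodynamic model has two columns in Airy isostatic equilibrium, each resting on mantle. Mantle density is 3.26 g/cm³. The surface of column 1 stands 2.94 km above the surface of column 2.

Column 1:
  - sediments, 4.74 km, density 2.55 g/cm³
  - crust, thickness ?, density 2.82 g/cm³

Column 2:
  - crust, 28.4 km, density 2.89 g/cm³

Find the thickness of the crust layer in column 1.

Take the compensation level at the base of the deeper column (depth z_c below the surface of column 1) and equate Σ ρ_i t_i down to z_c; mantle fills any gap and the z_c terms cancel.
Column 1: 4.74×2.55 + x×2.82 + (z_c − 4.74 − x)×3.26
Column 2: 2.94×0 + 28.4×2.89 + (z_c − 2.94 − 28.4)×3.26
The z_c×3.26 term appears on both sides and cancels. Collect the known terms of each column as K = Σ(ρt)_known − 3.26 × (depth of known layers): K_1 = 12.087 − 3.26×4.74 = −3.3654; K_2 = 82.076 − 3.26×(2.94 + 28.4) = −20.0924.
Balance: K_1 − x×(3.26 − 2.82) = K_2, so x = (K_1 − K_2)/(3.26 − 2.82) = 16.727/0.44 = 38 km.

38 km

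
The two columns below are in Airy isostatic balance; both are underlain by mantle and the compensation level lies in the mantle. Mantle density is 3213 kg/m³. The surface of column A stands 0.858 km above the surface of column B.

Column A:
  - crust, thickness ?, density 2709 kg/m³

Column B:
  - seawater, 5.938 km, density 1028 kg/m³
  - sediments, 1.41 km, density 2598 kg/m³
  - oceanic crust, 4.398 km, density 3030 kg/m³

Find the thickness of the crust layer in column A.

34.5 km

Take the compensation level at the base of the deeper column (depth z_c below the surface of column A) and equate Σ ρ_i t_i down to z_c; mantle fills any gap and the z_c terms cancel.
Column A: x×2709 + (z_c − 0 − x)×3213
Column B: 0.858×0 + 5.938×1028 + 1.41×2598 + 4.398×3030 + (z_c − 0.858 − 11.746)×3213
The z_c×3213 term appears on both sides and cancels. Collect the known terms of each column as K = Σ(ρt)_known − 3213 × (depth of known layers): K_A = 0 − 3213×0 = 0; K_B = 23093.384 − 3213×(0.858 + 11.746) = −17403.268.
Balance: K_A − x×(3213 − 2709) = K_B, so x = (K_A − K_B)/(3213 − 2709) = 17403.3/504 = 34.5 km.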